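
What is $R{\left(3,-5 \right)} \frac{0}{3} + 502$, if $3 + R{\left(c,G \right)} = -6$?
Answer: $502$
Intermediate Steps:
$R{\left(c,G \right)} = -9$ ($R{\left(c,G \right)} = -3 - 6 = -9$)
$R{\left(3,-5 \right)} \frac{0}{3} + 502 = - 9 \cdot \frac{0}{3} + 502 = - 9 \cdot 0 \cdot \frac{1}{3} + 502 = \left(-9\right) 0 + 502 = 0 + 502 = 502$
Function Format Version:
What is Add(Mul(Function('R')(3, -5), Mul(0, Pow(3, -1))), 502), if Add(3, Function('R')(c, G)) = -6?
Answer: 502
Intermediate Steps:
Function('R')(c, G) = -9 (Function('R')(c, G) = Add(-3, -6) = -9)
Add(Mul(Function('R')(3, -5), Mul(0, Pow(3, -1))), 502) = Add(Mul(-9, Mul(0, Pow(3, -1))), 502) = Add(Mul(-9, Mul(0, Rational(1, 3))), 502) = Add(Mul(-9, 0), 502) = Add(0, 502) = 502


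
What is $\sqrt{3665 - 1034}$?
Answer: $\sqrt{2631} \approx 51.293$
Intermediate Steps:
$\sqrt{3665 - 1034} = \sqrt{2631}$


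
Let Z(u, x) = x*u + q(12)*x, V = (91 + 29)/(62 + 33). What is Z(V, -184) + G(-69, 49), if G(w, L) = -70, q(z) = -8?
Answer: 22222/19 ≈ 1169.6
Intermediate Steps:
V = 24/19 (V = 120/95 = 120*(1/95) = 24/19 ≈ 1.2632)
Z(u, x) = -8*x + u*x (Z(u, x) = x*u - 8*x = u*x - 8*x = -8*x + u*x)
Z(V, -184) + G(-69, 49) = -184*(-8 + 24/19) - 70 = -184*(-128/19) - 70 = 23552/19 - 70 = 22222/19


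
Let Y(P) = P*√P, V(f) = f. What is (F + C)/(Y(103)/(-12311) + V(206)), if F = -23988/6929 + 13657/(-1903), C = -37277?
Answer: -293956405698268496/1623996897234063 - 155204015680184*√103/21111959664042819 ≈ -181.08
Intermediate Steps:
F = -140278517/13185887 (F = -23988*1/6929 + 13657*(-1/1903) = -23988/6929 - 13657/1903 = -140278517/13185887 ≈ -10.639)
Y(P) = P^(3/2)
(F + C)/(Y(103)/(-12311) + V(206)) = (-140278517/13185887 - 37277)/(103^(3/2)/(-12311) + 206) = -491670588216/(13185887*((103*√103)*(-1/12311) + 206)) = -491670588216/(13185887*(-103*√103/12311 + 206)) = -491670588216/(13185887*(206 - 103*√103/12311))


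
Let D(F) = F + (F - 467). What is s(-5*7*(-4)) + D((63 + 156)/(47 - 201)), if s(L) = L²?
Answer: 1473022/77 ≈ 19130.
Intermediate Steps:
D(F) = -467 + 2*F (D(F) = F + (-467 + F) = -467 + 2*F)
s(-5*7*(-4)) + D((63 + 156)/(47 - 201)) = (-5*7*(-4))² + (-467 + 2*((63 + 156)/(47 - 201))) = (-35*(-4))² + (-467 + 2*(219/(-154))) = 140² + (-467 + 2*(219*(-1/154))) = 19600 + (-467 + 2*(-219/154)) = 19600 + (-467 - 219/77) = 19600 - 36178/77 = 1473022/77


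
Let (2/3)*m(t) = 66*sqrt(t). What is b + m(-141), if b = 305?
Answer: 305 + 99*I*sqrt(141) ≈ 305.0 + 1175.6*I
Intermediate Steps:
m(t) = 99*sqrt(t) (m(t) = 3*(66*sqrt(t))/2 = 99*sqrt(t))
b + m(-141) = 305 + 99*sqrt(-141) = 305 + 99*(I*sqrt(141)) = 305 + 99*I*sqrt(141)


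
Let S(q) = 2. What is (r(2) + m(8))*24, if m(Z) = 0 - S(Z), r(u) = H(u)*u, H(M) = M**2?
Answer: 144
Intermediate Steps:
r(u) = u**3 (r(u) = u**2*u = u**3)
m(Z) = -2 (m(Z) = 0 - 1*2 = 0 - 2 = -2)
(r(2) + m(8))*24 = (2**3 - 2)*24 = (8 - 2)*24 = 6*24 = 144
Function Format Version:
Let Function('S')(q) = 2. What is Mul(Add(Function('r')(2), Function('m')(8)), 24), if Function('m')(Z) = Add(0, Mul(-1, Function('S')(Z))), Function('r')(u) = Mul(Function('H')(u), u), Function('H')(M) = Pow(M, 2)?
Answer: 144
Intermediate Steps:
Function('r')(u) = Pow(u, 3) (Function('r')(u) = Mul(Pow(u, 2), u) = Pow(u, 3))
Function('m')(Z) = -2 (Function('m')(Z) = Add(0, Mul(-1, 2)) = Add(0, -2) = -2)
Mul(Add(Function('r')(2), Function('m')(8)), 24) = Mul(Add(Pow(2, 3), -2), 24) = Mul(Add(8, -2), 24) = Mul(6, 24) = 144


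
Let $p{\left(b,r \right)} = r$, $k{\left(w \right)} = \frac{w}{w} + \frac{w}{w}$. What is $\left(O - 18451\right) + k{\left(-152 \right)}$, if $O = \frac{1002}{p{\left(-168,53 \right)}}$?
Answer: $- \frac{976795}{53} \approx -18430.0$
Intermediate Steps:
$k{\left(w \right)} = 2$ ($k{\left(w \right)} = 1 + 1 = 2$)
$O = \frac{1002}{53} \approx 18.906$
$\left(O - 18451\right) + k{\left(-152 \right)} = \left(\frac{1002}{53} - 18451\right) + 2 = - \frac{976901}{53} + 2 = - \frac{976795}{53}$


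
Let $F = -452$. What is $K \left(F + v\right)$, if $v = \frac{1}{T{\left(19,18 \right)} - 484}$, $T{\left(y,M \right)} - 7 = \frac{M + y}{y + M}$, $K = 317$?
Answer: $- \frac{68203501}{476} \approx -1.4328 \cdot 10^{5}$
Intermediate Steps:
$T{\left(y,M \right)} = 8$ ($T{\left(y,M \right)} = 7 + \frac{M + y}{y + M} = 7 + \frac{M + y}{M + y} = 7 + 1 = 8$)
$v = - \frac{1}{476}$ ($v = \frac{1}{8 - 484} = \frac{1}{-476} = - \frac{1}{476} \approx -0.0021008$)
$K \left(F + v\right) = 317 \left(-452 - \frac{1}{476}\right) = 317 \left(- \frac{215153}{476}\right) = - \frac{68203501}{476}$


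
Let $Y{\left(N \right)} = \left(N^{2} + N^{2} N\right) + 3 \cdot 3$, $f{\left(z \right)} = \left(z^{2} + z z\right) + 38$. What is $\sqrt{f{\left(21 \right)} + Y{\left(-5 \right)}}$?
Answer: $\sqrt{829} \approx 28.792$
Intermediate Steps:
$f{\left(z \right)} = 38 + 2 z^{2}$ ($f{\left(z \right)} = \left(z^{2} + z^{2}\right) + 38 = 2 z^{2} + 38 = 38 + 2 z^{2}$)
$Y{\left(N \right)} = 9 + N^{2} + N^{3}$ ($Y{\left(N \right)} = \left(N^{2} + N^{3}\right) + 9 = 9 + N^{2} + N^{3}$)
$\sqrt{f{\left(21 \right)} + Y{\left(-5 \right)}} = \sqrt{\left(38 + 2 \cdot 21^{2}\right) + \left(9 + \left(-5\right)^{2} + \left(-5\right)^{3}\right)} = \sqrt{\left(38 + 2 \cdot 441\right) + \left(9 + 25 - 125\right)} = \sqrt{\left(38 + 882\right) - 91} = \sqrt{920 - 91} = \sqrt{829}$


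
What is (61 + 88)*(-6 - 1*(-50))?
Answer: 6556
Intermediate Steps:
(61 + 88)*(-6 - 1*(-50)) = 149*(-6 + 50) = 149*44 = 6556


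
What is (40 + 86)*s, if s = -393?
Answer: -49518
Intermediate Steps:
(40 + 86)*s = (40 + 86)*(-393) = 126*(-393) = -49518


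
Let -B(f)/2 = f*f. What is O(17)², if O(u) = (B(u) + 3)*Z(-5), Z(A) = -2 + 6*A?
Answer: 338560000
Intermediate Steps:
B(f) = -2*f² (B(f) = -2*f*f = -2*f²)
O(u) = -96 + 64*u² (O(u) = (-2*u² + 3)*(-2 + 6*(-5)) = (3 - 2*u²)*(-2 - 30) = (3 - 2*u²)*(-32) = -96 + 64*u²)
O(17)² = (-96 + 64*17²)² = (-96 + 64*289)² = (-96 + 18496)² = 18400² = 338560000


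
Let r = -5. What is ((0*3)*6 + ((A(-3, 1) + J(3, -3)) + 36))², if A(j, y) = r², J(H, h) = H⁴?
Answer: 20164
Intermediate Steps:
A(j, y) = 25 (A(j, y) = (-5)² = 25)
((0*3)*6 + ((A(-3, 1) + J(3, -3)) + 36))² = ((0*3)*6 + ((25 + 3⁴) + 36))² = (0*6 + ((25 + 81) + 36))² = (0 + (106 + 36))² = (0 + 142)² = 142² = 20164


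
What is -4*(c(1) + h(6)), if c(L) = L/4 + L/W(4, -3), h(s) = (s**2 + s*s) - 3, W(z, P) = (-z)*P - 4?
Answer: -555/2 ≈ -277.50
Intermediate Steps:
W(z, P) = -4 - P*z (W(z, P) = -P*z - 4 = -4 - P*z)
h(s) = -3 + 2*s**2 (h(s) = (s**2 + s**2) - 3 = 2*s**2 - 3 = -3 + 2*s**2)
c(L) = 3*L/8 (c(L) = L/4 + L/(-4 - 1*(-3)*4) = L*(1/4) + L/(-4 + 12) = L/4 + L/8 = 3*L/8)
-4*(c(1) + h(6)) = -4*((3/8)*1 + (-3 + 2*6**2)) = -4*(3/8 + (-3 + 2*36)) = -4*(3/8 + (-3 + 72)) = -4*(3/8 + 69) = -4*555/8 = -555/2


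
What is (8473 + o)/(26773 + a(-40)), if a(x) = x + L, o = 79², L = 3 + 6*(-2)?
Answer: 7357/13362 ≈ 0.55059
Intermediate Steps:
L = -9 (L = 3 - 12 = -9)
o = 6241
a(x) = -9 + x (a(x) = x - 9 = -9 + x)
(8473 + o)/(26773 + a(-40)) = (8473 + 6241)/(26773 + (-9 - 40)) = 14714/(26773 - 49) = 14714/26724 = 14714*(1/26724) = 7357/13362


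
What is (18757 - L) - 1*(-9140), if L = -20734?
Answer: 48631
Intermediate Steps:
(18757 - L) - 1*(-9140) = (18757 - 1*(-20734)) - 1*(-9140) = (18757 + 20734) + 9140 = 39491 + 9140 = 48631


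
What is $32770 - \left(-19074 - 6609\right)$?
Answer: $58453$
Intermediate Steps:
$32770 - \left(-19074 - 6609\right) = 32770 - -25683 = 32770 + 25683 = 58453$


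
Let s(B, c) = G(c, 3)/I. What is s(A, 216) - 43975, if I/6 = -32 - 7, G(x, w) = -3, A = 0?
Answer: -3430049/78 ≈ -43975.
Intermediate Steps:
I = -234 (I = 6*(-32 - 7) = 6*(-39) = -234)
s(B, c) = 1/78 (s(B, c) = -3/(-234) = -3*(-1/234) = 1/78)
s(A, 216) - 43975 = 1/78 - 43975 = -3430049/78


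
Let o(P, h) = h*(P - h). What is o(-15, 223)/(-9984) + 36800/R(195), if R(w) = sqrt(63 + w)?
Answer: 26537/4992 + 18400*sqrt(258)/129 ≈ 2296.4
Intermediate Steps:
o(-15, 223)/(-9984) + 36800/R(195) = (223*(-15 - 1*223))/(-9984) + 36800/(sqrt(63 + 195)) = (223*(-15 - 223))*(-1/9984) + 36800/(sqrt(258)) = (223*(-238))*(-1/9984) + 36800*(sqrt(258)/258) = -53074*(-1/9984) + 18400*sqrt(258)/129 = 26537/4992 + 18400*sqrt(258)/129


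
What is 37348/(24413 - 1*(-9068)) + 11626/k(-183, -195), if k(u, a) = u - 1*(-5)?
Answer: -191301081/2979809 ≈ -64.199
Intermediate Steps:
k(u, a) = 5 + u (k(u, a) = u + 5 = 5 + u)
37348/(24413 - 1*(-9068)) + 11626/k(-183, -195) = 37348/(24413 - 1*(-9068)) + 11626/(5 - 183) = 37348/(24413 + 9068) + 11626/(-178) = 37348/33481 + 11626*(-1/178) = 37348*(1/33481) - 5813/89 = 37348/33481 - 5813/89 = -191301081/2979809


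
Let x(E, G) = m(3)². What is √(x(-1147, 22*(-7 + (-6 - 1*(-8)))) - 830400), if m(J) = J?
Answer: I*√830391 ≈ 911.26*I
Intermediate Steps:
x(E, G) = 9 (x(E, G) = 3² = 9)
√(x(-1147, 22*(-7 + (-6 - 1*(-8)))) - 830400) = √(9 - 830400) = √(-830391) = I*√830391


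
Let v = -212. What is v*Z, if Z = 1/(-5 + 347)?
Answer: -106/171 ≈ -0.61988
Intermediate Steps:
Z = 1/342 ≈ 0.0029240
v*Z = -212*1/342 = -106/171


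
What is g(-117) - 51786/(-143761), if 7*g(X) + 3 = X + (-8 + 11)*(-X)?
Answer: 4795899/143761 ≈ 33.360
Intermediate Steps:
g(X) = -3/7 - 2*X/7 (g(X) = -3/7 + (X + (-8 + 11)*(-X))/7 = -3/7 + (X + 3*(-X))/7 = -3/7 + (X - 3*X)/7 = -3/7 + (-2*X)/7 = -3/7 - 2*X/7)
g(-117) - 51786/(-143761) = (-3/7 - 2/7*(-117)) - 51786/(-143761) = (-3/7 + 234/7) - 51786*(-1)/143761 = 33 - 1*(-51786/143761) = 33 + 51786/143761 = 4795899/143761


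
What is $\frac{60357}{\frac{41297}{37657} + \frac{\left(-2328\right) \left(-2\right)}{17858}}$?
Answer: $\frac{20294398629021}{456406409} \approx 44466.0$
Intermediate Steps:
$\frac{60357}{\frac{41297}{37657} + \frac{\left(-2328\right) \left(-2\right)}{17858}} = \frac{60357}{41297 \cdot \frac{1}{37657} + 4656 \cdot \frac{1}{17858}} = \frac{60357}{\frac{41297}{37657} + \frac{2328}{8929}} = \frac{60357}{\frac{456406409}{336239353}} = 60357 \cdot \frac{336239353}{456406409} = \frac{20294398629021}{456406409}$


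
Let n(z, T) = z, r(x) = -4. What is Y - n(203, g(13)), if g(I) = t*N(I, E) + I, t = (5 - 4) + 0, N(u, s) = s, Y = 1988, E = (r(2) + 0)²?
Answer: 1785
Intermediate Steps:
E = 16 (E = (-4 + 0)² = (-4)² = 16)
t = 1 (t = 1 + 0 = 1)
g(I) = 16 + I (g(I) = 1*16 + I = 16 + I)
Y - n(203, g(13)) = 1988 - 1*203 = 1988 - 203 = 1785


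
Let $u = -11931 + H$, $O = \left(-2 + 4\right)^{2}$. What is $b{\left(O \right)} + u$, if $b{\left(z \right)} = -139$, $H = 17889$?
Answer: $5819$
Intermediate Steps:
$O = 4$ ($O = 2^{2} = 4$)
$u = 5958$ ($u = -11931 + 17889 = 5958$)
$b{\left(O \right)} + u = -139 + 5958 = 5819$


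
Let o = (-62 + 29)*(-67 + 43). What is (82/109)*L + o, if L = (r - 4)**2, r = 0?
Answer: 87640/109 ≈ 804.04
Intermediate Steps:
L = 16 (L = (0 - 4)**2 = (-4)**2 = 16)
o = 792 (o = -33*(-24) = 792)
(82/109)*L + o = (82/109)*16 + 792 = 1312/109 + 792 = 87640/109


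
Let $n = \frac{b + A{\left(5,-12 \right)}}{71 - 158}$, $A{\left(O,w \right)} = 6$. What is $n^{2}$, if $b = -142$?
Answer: $\frac{18496}{7569} \approx 2.4437$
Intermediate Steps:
$n = \frac{136}{87}$ ($n = \frac{-142 + 6}{71 - 158} = - \frac{136}{-87} = \left(-136\right) \left(- \frac{1}{87}\right) = \frac{136}{87} \approx 1.5632$)
$n^{2} = \left(\frac{136}{87}\right)^{2} = \frac{18496}{7569}$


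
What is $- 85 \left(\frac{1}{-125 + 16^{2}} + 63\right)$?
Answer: $- \frac{701590}{131} \approx -5355.6$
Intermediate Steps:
$- 85 \left(\frac{1}{-125 + 16^{2}} + 63\right) = - 85 \left(\frac{1}{-125 + 256} + 63\right) = - 85 \left(\frac{1}{131} + 63\right) = \left(-85\right) \frac{8254}{131} = - \frac{701590}{131}$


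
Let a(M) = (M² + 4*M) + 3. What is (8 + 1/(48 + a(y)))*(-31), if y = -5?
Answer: -13919/56 ≈ -248.55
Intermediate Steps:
a(M) = 3 + M² + 4*M
(8 + 1/(48 + a(y)))*(-31) = (8 + 1/(48 + (3 + (-5)² + 4*(-5))))*(-31) = (8 + 1/(48 + (3 + 25 - 20)))*(-31) = (8 + 1/(48 + 8))*(-31) = (8 + 1/56)*(-31) = (449/56)*(-31) = -13919/56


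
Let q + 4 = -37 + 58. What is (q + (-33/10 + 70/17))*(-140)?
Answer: -42406/17 ≈ -2494.5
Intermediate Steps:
q = 17 (q = -4 + (-37 + 58) = -4 + 21 = 17)
(q + (-33/10 + 70/17))*(-140) = (17 + (-33/10 + 70/17))*(-140) = (17 + 139/170)*(-140) = (3029/170)*(-140) = -42406/17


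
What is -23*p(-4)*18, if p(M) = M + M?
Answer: 3312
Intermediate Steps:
p(M) = 2*M
-23*p(-4)*18 = -46*(-4)*18 = -23*(-8)*18 = 184*18 = 3312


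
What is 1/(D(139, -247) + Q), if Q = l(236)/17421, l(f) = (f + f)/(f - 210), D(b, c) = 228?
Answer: 226473/51636080 ≈ 0.0043859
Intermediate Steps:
l(f) = 2*f/(-210 + f) (l(f) = (2*f)/(-210 + f) = 2*f/(-210 + f))
Q = 236/226473 (Q = (2*236/(-210 + 236))/17421 = (2*236/26)*(1/17421) = (2*236*(1/26))*(1/17421) = (236/13)*(1/17421) = 236/226473 ≈ 0.0010421)
1/(D(139, -247) + Q) = 1/(228 + 236/226473) = 1/(51636080/226473) = 226473/51636080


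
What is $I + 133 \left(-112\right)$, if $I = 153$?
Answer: $-14743$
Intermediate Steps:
$I + 133 \left(-112\right) = 153 + 133 \left(-112\right) = 153 - 14896 = -14743$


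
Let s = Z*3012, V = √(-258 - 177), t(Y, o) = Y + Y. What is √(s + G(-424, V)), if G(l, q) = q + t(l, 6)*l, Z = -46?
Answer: √(221000 + I*√435) ≈ 470.11 + 0.022*I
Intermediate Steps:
t(Y, o) = 2*Y
V = I*√435 (V = √(-435) = I*√435 ≈ 20.857*I)
G(l, q) = q + 2*l² (G(l, q) = q + (2*l)*l = q + 2*l²)
s = -138552 (s = -46*3012 = -138552)
√(s + G(-424, V)) = √(-138552 + (I*√435 + 2*(-424)²)) = √(-138552 + (I*√435 + 2*179776)) = √(-138552 + (I*√435 + 359552)) = √(-138552 + (359552 + I*√435)) = √(221000 + I*√435)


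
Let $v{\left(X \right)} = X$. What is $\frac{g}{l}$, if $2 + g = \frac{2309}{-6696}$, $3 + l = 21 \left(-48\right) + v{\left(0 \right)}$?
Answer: $\frac{15701}{6769656} \approx 0.0023193$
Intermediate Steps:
$l = -1011$ ($l = -3 + \left(21 \left(-48\right) + 0\right) = -3 + \left(-1008 + 0\right) = -3 - 1008 = -1011$)
$g = - \frac{15701}{6696}$ ($g = -2 + \frac{2309}{-6696} = -2 + 2309 \left(- \frac{1}{6696}\right) = -2 - \frac{2309}{6696} = - \frac{15701}{6696} \approx -2.3448$)
$\frac{g}{l} = - \frac{15701}{6696 \left(-1011\right)} = \left(- \frac{15701}{6696}\right) \left(- \frac{1}{1011}\right) = \frac{15701}{6769656}$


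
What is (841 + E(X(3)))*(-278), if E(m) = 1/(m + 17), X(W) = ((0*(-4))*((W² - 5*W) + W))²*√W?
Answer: -3974844/17 ≈ -2.3381e+5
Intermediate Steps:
X(W) = 0 (X(W) = (0*(W² - 4*W))²*√W = 0²*√W = 0*√W = 0)
E(m) = 1/(17 + m)
(841 + E(X(3)))*(-278) = (841 + 1/(17 + 0))*(-278) = (841 + 1/17)*(-278) = (14298/17)*(-278) = -3974844/17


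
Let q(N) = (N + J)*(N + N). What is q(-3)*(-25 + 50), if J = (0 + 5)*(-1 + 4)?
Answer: -1800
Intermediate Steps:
J = 15 (J = 5*3 = 15)
q(N) = 2*N*(15 + N) (q(N) = (N + 15)*(N + N) = (15 + N)*(2*N) = 2*N*(15 + N))
q(-3)*(-25 + 50) = (2*(-3)*(15 - 3))*(-25 + 50) = (2*(-3)*12)*25 = -72*25 = -1800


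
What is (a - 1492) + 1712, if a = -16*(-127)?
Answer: 2252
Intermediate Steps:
a = 2032
(a - 1492) + 1712 = (2032 - 1492) + 1712 = 540 + 1712 = 2252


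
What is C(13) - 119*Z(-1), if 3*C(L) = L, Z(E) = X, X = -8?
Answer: 2869/3 ≈ 956.33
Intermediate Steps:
Z(E) = -8
C(L) = L/3
C(13) - 119*Z(-1) = (1/3)*13 - 119*(-8) = 13/3 + 952 = 2869/3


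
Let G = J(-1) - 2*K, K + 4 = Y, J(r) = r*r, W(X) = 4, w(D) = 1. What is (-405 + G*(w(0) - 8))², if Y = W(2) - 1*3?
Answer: 206116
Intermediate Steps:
J(r) = r²
Y = 1 (Y = 4 - 1*3 = 4 - 3 = 1)
K = -3 (K = -4 + 1 = -3)
G = 7 (G = (-1)² - 2*(-3) = 1 + 6 = 7)
(-405 + G*(w(0) - 8))² = (-405 + 7*(1 - 8))² = (-405 + 7*(-7))² = (-405 - 49)² = (-454)² = 206116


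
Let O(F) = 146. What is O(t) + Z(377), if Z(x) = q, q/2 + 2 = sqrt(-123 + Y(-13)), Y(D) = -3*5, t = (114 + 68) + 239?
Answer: 142 + 2*I*sqrt(138) ≈ 142.0 + 23.495*I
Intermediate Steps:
t = 421 (t = 182 + 239 = 421)
Y(D) = -15
q = -4 + 2*I*sqrt(138) (q = -4 + 2*sqrt(-123 - 15) = -4 + 2*sqrt(-138) = -4 + 2*(I*sqrt(138)) = -4 + 2*I*sqrt(138) ≈ -4.0 + 23.495*I)
Z(x) = -4 + 2*I*sqrt(138)
O(t) + Z(377) = 146 + (-4 + 2*I*sqrt(138)) = 142 + 2*I*sqrt(138)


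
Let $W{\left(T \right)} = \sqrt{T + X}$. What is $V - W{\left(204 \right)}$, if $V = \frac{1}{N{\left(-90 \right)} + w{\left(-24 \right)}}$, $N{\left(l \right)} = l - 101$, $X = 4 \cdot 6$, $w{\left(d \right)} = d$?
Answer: $- \frac{1}{215} - 2 \sqrt{57} \approx -15.104$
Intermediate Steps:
$X = 24$
$N{\left(l \right)} = -101 + l$
$W{\left(T \right)} = \sqrt{24 + T}$ ($W{\left(T \right)} = \sqrt{T + 24} = \sqrt{24 + T}$)
$V = - \frac{1}{215}$ ($V = \frac{1}{\left(-101 - 90\right) - 24} = \frac{1}{-191 - 24} = \frac{1}{-215} = - \frac{1}{215} \approx -0.0046512$)
$V - W{\left(204 \right)} = - \frac{1}{215} - \sqrt{24 + 204} = - \frac{1}{215} - \sqrt{228} = - \frac{1}{215} - 2 \sqrt{57}$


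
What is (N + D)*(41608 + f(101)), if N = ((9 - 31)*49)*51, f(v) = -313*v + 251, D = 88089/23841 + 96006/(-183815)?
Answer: -822815355540999242/1460777805 ≈ -5.6327e+8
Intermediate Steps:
D = 4634400163/1460777805 (D = 88089*(1/23841) + 96006*(-1/183815) = 29363/7947 - 96006/183815 = 4634400163/1460777805 ≈ 3.1726)
f(v) = 251 - 313*v
N = -54978 (N = -22*49*51 = -1078*51 = -54978)
(N + D)*(41608 + f(101)) = (-54978 + 4634400163/1460777805)*(41608 + (251 - 313*101)) = -80306007763127*(41608 + (251 - 31613))/1460777805 = -80306007763127*(41608 - 31362)/1460777805 = -80306007763127/1460777805*10246 = -822815355540999242/1460777805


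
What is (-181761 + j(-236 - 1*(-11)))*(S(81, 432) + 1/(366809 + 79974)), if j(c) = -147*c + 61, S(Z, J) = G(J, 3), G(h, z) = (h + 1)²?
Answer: -12449855198604000/446783 ≈ -2.7866e+10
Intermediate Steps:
G(h, z) = (1 + h)²
S(Z, J) = (1 + J)²
j(c) = 61 - 147*c
(-181761 + j(-236 - 1*(-11)))*(S(81, 432) + 1/(366809 + 79974)) = (-181761 + (61 - 147*(-236 - 1*(-11))))*((1 + 432)² + 1/(366809 + 79974)) = (-181761 + (61 - 147*(-236 + 11)))*(433² + 1/446783) = (-181761 + (61 - 147*(-225)))*(187489 + 1/446783) = (-181761 + (61 + 33075))*(83766897888/446783) = (-181761 + 33136)*(83766897888/446783) = -148625*83766897888/446783 = -12449855198604000/446783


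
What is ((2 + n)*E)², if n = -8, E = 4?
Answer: 576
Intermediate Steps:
((2 + n)*E)² = ((2 - 8)*4)² = (-6*4)² = (-24)² = 576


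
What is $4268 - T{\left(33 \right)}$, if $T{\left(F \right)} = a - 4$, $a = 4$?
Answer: $4268$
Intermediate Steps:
$T{\left(F \right)} = 0$ ($T{\left(F \right)} = 4 - 4 = 0$)
$4268 - T{\left(33 \right)} = 4268 - 0 = 4268 + 0 = 4268$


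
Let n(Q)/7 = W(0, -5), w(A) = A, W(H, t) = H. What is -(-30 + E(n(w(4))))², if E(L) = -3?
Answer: -1089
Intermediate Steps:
n(Q) = 0 (n(Q) = 7*0 = 0)
-(-30 + E(n(w(4))))² = -(-30 - 3)² = -1*(-33)² = -1*1089 = -1089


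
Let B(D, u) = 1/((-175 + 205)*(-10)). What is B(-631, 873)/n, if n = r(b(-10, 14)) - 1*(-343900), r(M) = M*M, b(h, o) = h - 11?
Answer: -1/103302300 ≈ -9.6803e-9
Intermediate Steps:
b(h, o) = -11 + h
r(M) = M²
n = 344341 (n = (-11 - 10)² - 1*(-343900) = (-21)² + 343900 = 441 + 343900 = 344341)
B(D, u) = -1/300 (B(D, u) = -⅒/30 = (1/30)*(-⅒) = -1/300)
B(-631, 873)/n = -1/300/344341 = -1/300*1/344341 = -1/103302300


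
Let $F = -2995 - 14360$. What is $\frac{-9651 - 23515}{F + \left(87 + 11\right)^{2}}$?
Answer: $\frac{1442}{337} \approx 4.2789$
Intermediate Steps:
$F = -17355$
$\frac{-9651 - 23515}{F + \left(87 + 11\right)^{2}} = \frac{-9651 - 23515}{-17355 + \left(87 + 11\right)^{2}} = - \frac{33166}{-17355 + 98^{2}} = - \frac{33166}{-17355 + 9604} = - \frac{33166}{-7751} = \left(-33166\right) \left(- \frac{1}{7751}\right) = \frac{1442}{337}$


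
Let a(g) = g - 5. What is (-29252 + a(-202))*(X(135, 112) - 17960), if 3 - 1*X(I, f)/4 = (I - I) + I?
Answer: 544637992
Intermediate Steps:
X(I, f) = 12 - 4*I (X(I, f) = 12 - 4*((I - I) + I) = 12 - 4*(0 + I) = 12 - 4*I)
a(g) = -5 + g
(-29252 + a(-202))*(X(135, 112) - 17960) = (-29252 + (-5 - 202))*((12 - 4*135) - 17960) = (-29252 - 207)*((12 - 540) - 17960) = -29459*(-528 - 17960) = -29459*(-18488) = 544637992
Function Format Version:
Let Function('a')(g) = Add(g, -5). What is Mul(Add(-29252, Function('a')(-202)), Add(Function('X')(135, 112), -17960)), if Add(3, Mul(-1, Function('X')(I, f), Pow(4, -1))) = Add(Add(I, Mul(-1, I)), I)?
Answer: 544637992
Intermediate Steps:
Function('X')(I, f) = Add(12, Mul(-4, I)) (Function('X')(I, f) = Add(12, Mul(-4, Add(Add(I, Mul(-1, I)), I))) = Add(12, Mul(-4, Add(0, I))) = Add(12, Mul(-4, I)))
Function('a')(g) = Add(-5, g)
Mul(Add(-29252, Function('a')(-202)), Add(Function('X')(135, 112), -17960)) = Mul(Add(-29252, Add(-5, -202)), Add(Add(12, Mul(-4, 135)), -17960)) = Mul(Add(-29252, -207), Add(Add(12, -540), -17960)) = Mul(-29459, Add(-528, -17960)) = Mul(-29459, -18488) = 544637992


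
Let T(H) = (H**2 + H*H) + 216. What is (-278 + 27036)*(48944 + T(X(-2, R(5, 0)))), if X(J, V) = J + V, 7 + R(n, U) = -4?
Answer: 1324467484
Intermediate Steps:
R(n, U) = -11 (R(n, U) = -7 - 4 = -11)
T(H) = 216 + 2*H**2 (T(H) = (H**2 + H**2) + 216 = 2*H**2 + 216 = 216 + 2*H**2)
(-278 + 27036)*(48944 + T(X(-2, R(5, 0)))) = (-278 + 27036)*(48944 + (216 + 2*(-2 - 11)**2)) = 26758*(48944 + (216 + 2*(-13)**2)) = 26758*(48944 + (216 + 2*169)) = 26758*(48944 + (216 + 338)) = 26758*(48944 + 554) = 26758*49498 = 1324467484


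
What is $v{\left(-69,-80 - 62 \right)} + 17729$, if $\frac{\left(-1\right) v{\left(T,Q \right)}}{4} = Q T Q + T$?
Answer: $5583269$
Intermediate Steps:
$v{\left(T,Q \right)} = - 4 T - 4 T Q^{2}$ ($v{\left(T,Q \right)} = - 4 \left(Q T Q + T\right) = - 4 \left(T Q^{2} + T\right) = - 4 \left(T + T Q^{2}\right) = - 4 T - 4 T Q^{2}$)
$v{\left(-69,-80 - 62 \right)} + 17729 = \left(-4\right) \left(-69\right) \left(1 + \left(-80 - 62\right)^{2}\right) + 17729 = \left(-4\right) \left(-69\right) \left(1 + \left(-142\right)^{2}\right) + 17729 = \left(-4\right) \left(-69\right) \left(1 + 20164\right) + 17729 = \left(-4\right) \left(-69\right) 20165 + 17729 = 5565540 + 17729 = 5583269$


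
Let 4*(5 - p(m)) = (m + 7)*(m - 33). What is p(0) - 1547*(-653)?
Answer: 4041015/4 ≈ 1.0103e+6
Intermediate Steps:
p(m) = 5 - (-33 + m)*(7 + m)/4 (p(m) = 5 - (m + 7)*(m - 33)/4 = 5 - (7 + m)*(-33 + m)/4 = 5 - (-33 + m)*(7 + m)/4)
p(0) - 1547*(-653) = (251/4 - 1/4*0**2 + (13/2)*0) - 1547*(-653) = (251/4 - 1/4*0 + 0) + 1010191 = (251/4 + 0 + 0) + 1010191 = 251/4 + 1010191 = 4041015/4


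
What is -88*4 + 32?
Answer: -320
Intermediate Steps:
-88*4 + 32 = -22*16 + 32 = -352 + 32 = -320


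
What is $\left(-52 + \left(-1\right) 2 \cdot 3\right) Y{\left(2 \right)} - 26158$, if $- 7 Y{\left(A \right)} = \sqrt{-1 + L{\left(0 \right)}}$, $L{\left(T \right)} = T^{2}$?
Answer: $-26158 + \frac{58 i}{7} \approx -26158.0 + 8.2857 i$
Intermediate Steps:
$Y{\left(A \right)} = - \frac{i}{7}$ ($Y{\left(A \right)} = - \frac{\sqrt{-1 + 0^{2}}}{7} = - \frac{\sqrt{-1 + 0}}{7} = - \frac{\sqrt{-1}}{7} = - \frac{i}{7}$)
$\left(-52 + \left(-1\right) 2 \cdot 3\right) Y{\left(2 \right)} - 26158 = \left(-52 + \left(-1\right) 2 \cdot 3\right) \left(- \frac{i}{7}\right) - 26158 = \left(-52 - 6\right) \left(- \frac{i}{7}\right) - 26158 = - 58 \left(- \frac{i}{7}\right) - 26158 = \frac{58 i}{7} - 26158 = -26158 + \frac{58 i}{7}$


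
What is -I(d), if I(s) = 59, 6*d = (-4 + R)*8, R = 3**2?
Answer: -59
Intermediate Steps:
R = 9
d = 20/3 (d = ((-4 + 9)*8)/6 = (5*8)/6 = (1/6)*40 = 20/3 ≈ 6.6667)
-I(d) = -1*59 = -59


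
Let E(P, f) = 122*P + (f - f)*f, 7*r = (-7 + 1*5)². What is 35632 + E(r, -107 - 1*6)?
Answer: 249912/7 ≈ 35702.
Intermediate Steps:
r = 4/7 (r = (-7 + 1*5)²/7 = (-7 + 5)²/7 = (⅐)*(-2)² = (⅐)*4 = 4/7 ≈ 0.57143)
E(P, f) = 122*P (E(P, f) = 122*P + 0*f = 122*P + 0 = 122*P)
35632 + E(r, -107 - 1*6) = 35632 + 122*(4/7) = 35632 + 488/7 = 249912/7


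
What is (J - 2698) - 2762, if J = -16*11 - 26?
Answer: -5662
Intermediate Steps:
J = -202 (J = -176 - 26 = -202)
(J - 2698) - 2762 = (-202 - 2698) - 2762 = -2900 - 2762 = -5662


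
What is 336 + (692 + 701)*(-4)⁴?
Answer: 356944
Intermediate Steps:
336 + (692 + 701)*(-4)⁴ = 336 + 1393*256 = 336 + 356608 = 356944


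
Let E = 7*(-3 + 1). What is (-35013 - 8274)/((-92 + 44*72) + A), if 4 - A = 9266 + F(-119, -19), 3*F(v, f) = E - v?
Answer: 43287/6221 ≈ 6.9582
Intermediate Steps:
E = -14 (E = 7*(-2) = -14)
F(v, f) = -14/3 - v/3 (F(v, f) = (-14 - v)/3 = -14/3 - v/3)
A = -9297 (A = 4 - (9266 + (-14/3 - ⅓*(-119))) = 4 - (9266 + (-14/3 + 119/3)) = 4 - (9266 + 35) = 4 - 1*9301 = 4 - 9301 = -9297)
(-35013 - 8274)/((-92 + 44*72) + A) = (-35013 - 8274)/((-92 + 44*72) - 9297) = -43287/((-92 + 3168) - 9297) = -43287/(3076 - 9297) = -43287/(-6221) = -43287*(-1/6221) = 43287/6221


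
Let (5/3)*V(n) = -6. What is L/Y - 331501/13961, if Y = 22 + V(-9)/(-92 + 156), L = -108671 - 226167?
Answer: -749111630891/49017071 ≈ -15283.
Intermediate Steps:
V(n) = -18/5 (V(n) = (3/5)*(-6) = -18/5)
L = -334838
Y = 3511/160 (Y = 22 - 18/5/(-92 + 156) = 22 - 18/5/64 = 22 + (1/64)*(-18/5) = 22 - 9/160 = 3511/160 ≈ 21.944)
L/Y - 331501/13961 = -334838/3511/160 - 331501/13961 = -334838*160/3511 - 331501*1/13961 = -53574080/3511 - 331501/13961 = -749111630891/49017071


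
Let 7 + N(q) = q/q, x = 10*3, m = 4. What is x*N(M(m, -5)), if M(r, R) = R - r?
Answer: -180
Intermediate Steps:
x = 30
N(q) = -6 (N(q) = -7 + q/q = -7 + 1 = -6)
x*N(M(m, -5)) = 30*(-6) = -180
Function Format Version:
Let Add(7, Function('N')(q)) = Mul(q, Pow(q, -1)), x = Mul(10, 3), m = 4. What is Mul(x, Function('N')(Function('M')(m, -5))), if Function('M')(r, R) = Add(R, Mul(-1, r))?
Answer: -180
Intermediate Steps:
x = 30
Function('N')(q) = -6 (Function('N')(q) = Add(-7, Mul(q, Pow(q, -1))) = Add(-7, 1) = -6)
Mul(x, Function('N')(Function('M')(m, -5))) = Mul(30, -6) = -180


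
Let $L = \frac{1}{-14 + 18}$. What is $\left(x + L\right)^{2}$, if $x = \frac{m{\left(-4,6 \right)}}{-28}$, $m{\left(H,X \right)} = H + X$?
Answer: $\frac{25}{784} \approx 0.031888$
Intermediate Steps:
$L = \frac{1}{4} \approx 0.25$
$x = - \frac{1}{14}$ ($x = \frac{-4 + 6}{-28} = 2 \left(- \frac{1}{28}\right) = - \frac{1}{14} \approx -0.071429$)
$\left(x + L\right)^{2} = \left(- \frac{1}{14} + \frac{1}{4}\right)^{2} = \left(\frac{5}{28}\right)^{2} = \frac{25}{784}$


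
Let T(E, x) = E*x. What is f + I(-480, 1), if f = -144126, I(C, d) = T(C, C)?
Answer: 86274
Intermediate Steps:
I(C, d) = C² (I(C, d) = C*C = C²)
f + I(-480, 1) = -144126 + (-480)² = -144126 + 230400 = 86274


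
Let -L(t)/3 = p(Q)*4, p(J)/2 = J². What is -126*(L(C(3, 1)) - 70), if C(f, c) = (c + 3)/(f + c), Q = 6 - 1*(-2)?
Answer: 202356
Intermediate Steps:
Q = 8 (Q = 6 + 2 = 8)
p(J) = 2*J²
C(f, c) = (3 + c)/(c + f)
L(t) = -1536 (L(t) = -3*2*8²*4 = -3*2*64*4 = -384*4 = -3*512 = -1536)
-126*(L(C(3, 1)) - 70) = -126*(-1536 - 70) = -126*(-1606) = 202356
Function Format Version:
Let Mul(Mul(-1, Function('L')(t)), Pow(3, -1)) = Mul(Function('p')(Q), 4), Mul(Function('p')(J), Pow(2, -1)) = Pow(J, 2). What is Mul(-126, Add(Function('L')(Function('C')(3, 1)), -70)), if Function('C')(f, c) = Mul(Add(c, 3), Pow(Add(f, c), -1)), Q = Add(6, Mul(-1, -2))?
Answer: 202356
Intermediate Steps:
Q = 8 (Q = Add(6, 2) = 8)
Function('p')(J) = Mul(2, Pow(J, 2))
Function('C')(f, c) = Mul(Pow(Add(c, f), -1), Add(3, c)) (Function('C')(f, c) = Mul(Add(3, c), Pow(Add(c, f), -1)) = Mul(Pow(Add(c, f), -1), Add(3, c)))
Function('L')(t) = -1536 (Function('L')(t) = Mul(-3, Mul(Mul(2, Pow(8, 2)), 4)) = Mul(-3, Mul(Mul(2, 64), 4)) = Mul(-3, Mul(128, 4)) = Mul(-3, 512) = -1536)
Mul(-126, Add(Function('L')(Function('C')(3, 1)), -70)) = Mul(-126, Add(-1536, -70)) = Mul(-126, -1606) = 202356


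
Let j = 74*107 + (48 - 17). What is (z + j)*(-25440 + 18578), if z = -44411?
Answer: 250202244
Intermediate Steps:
j = 7949 (j = 7918 + 31 = 7949)
(z + j)*(-25440 + 18578) = (-44411 + 7949)*(-25440 + 18578) = -36462*(-6862) = 250202244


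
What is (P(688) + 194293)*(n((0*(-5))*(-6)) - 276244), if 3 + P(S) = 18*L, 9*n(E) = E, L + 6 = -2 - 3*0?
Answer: -53631667624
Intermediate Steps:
L = -8 (L = -6 + (-2 - 3*0) = -6 + (-2 + 0) = -6 - 2 = -8)
n(E) = E/9
P(S) = -147 (P(S) = -3 + 18*(-8) = -3 - 144 = -147)
(P(688) + 194293)*(n((0*(-5))*(-6)) - 276244) = (-147 + 194293)*(((0*(-5))*(-6))/9 - 276244) = 194146*((0*(-6))/9 - 276244) = 194146*((⅑)*0 - 276244) = 194146*(0 - 276244) = 194146*(-276244) = -53631667624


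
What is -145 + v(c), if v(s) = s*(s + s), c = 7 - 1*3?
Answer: -113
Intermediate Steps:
c = 4 (c = 7 - 3 = 4)
v(s) = 2*s² (v(s) = s*(2*s) = 2*s²)
-145 + v(c) = -145 + 2*4² = -145 + 2*16 = -145 + 32 = -113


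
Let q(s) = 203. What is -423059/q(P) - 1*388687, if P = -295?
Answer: -11332360/29 ≈ -3.9077e+5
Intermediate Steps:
-423059/q(P) - 1*388687 = -423059/203 - 1*388687 = -423059*1/203 - 388687 = -60437/29 - 388687 = -11332360/29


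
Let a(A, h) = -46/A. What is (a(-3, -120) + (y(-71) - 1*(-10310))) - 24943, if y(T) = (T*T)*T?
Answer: -1117586/3 ≈ -3.7253e+5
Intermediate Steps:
y(T) = T³ (y(T) = T²*T = T³)
(a(-3, -120) + (y(-71) - 1*(-10310))) - 24943 = (-46/(-3) + ((-71)³ - 1*(-10310))) - 24943 = (-46*(-⅓) + (-357911 + 10310)) - 24943 = (46/3 - 347601) - 24943 = -1042757/3 - 24943 = -1117586/3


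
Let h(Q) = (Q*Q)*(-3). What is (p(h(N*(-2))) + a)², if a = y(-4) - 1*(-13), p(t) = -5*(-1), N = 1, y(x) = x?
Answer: 196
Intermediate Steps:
h(Q) = -3*Q² (h(Q) = Q²*(-3) = -3*Q²)
p(t) = 5
a = 9 (a = -4 - 1*(-13) = -4 + 13 = 9)
(p(h(N*(-2))) + a)² = (5 + 9)² = 14² = 196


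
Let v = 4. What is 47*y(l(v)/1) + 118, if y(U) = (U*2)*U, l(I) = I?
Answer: 1622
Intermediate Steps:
y(U) = 2*U**2 (y(U) = (2*U)*U = 2*U**2)
47*y(l(v)/1) + 118 = 47*(2*(4/1)**2) + 118 = 47*(2*(4*1)**2) + 118 = 47*(2*4**2) + 118 = 47*(2*16) + 118 = 47*32 + 118 = 1504 + 118 = 1622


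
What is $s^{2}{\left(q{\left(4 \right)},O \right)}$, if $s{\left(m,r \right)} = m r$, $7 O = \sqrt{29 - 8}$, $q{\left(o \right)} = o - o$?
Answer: $0$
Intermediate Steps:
$q{\left(o \right)} = 0$
$O = \frac{\sqrt{21}}{7}$ ($O = \frac{\sqrt{29 - 8}}{7} = \frac{\sqrt{21}}{7} \approx 0.65465$)
$s^{2}{\left(q{\left(4 \right)},O \right)} = \left(0 \frac{\sqrt{21}}{7}\right)^{2} = 0^{2} = 0$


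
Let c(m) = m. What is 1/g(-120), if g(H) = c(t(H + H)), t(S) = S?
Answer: -1/240 ≈ -0.0041667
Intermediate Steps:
g(H) = 2*H (g(H) = H + H = 2*H)
1/g(-120) = 1/(2*(-120)) = 1/(-240) = -1/240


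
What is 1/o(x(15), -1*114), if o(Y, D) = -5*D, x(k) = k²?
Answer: 1/570 ≈ 0.0017544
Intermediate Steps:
1/o(x(15), -1*114) = 1/(-(-5)*114) = 1/(-5*(-114)) = 1/570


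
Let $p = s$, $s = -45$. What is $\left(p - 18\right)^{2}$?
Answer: $3969$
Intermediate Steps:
$p = -45$
$\left(p - 18\right)^{2} = \left(-45 - 18\right)^{2} = \left(-63\right)^{2} = 3969$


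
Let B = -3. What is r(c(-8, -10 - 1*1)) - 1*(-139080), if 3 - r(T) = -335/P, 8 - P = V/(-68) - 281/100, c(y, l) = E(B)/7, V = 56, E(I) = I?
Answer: 2751213991/19777 ≈ 1.3911e+5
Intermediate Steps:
c(y, l) = -3/7
P = 19777/1700 (P = 8 - (56/(-68) - 281/100) = 8 - (56*(-1/68) - 281*1/100) = 8 - (-14/17 - 281/100) = 8 - 1*(-6177/1700) = 8 + 6177/1700 = 19777/1700 ≈ 11.634)
r(T) = 628831/19777 (r(T) = 3 - (-335)/19777/1700 = 3 - (-335)*1700/19777 = 3 - 1*(-569500/19777) = 3 + 569500/19777 = 628831/19777)
r(c(-8, -10 - 1*1)) - 1*(-139080) = 628831/19777 - 1*(-139080) = 628831/19777 + 139080 = 2751213991/19777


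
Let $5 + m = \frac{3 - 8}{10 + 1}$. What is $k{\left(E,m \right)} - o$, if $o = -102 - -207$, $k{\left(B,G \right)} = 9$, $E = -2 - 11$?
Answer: $-96$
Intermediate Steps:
$E = -13$ ($E = -2 - 11 = -13$)
$m = - \frac{60}{11}$ ($m = -5 + \frac{3 - 8}{10 + 1} = -5 - \frac{5}{11} = - \frac{60}{11} \approx -5.4545$)
$o = 105$ ($o = -102 + 207 = 105$)
$k{\left(E,m \right)} - o = 9 - 105 = -96$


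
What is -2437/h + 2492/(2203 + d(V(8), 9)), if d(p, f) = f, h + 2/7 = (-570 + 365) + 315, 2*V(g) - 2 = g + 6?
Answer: -1279309/60672 ≈ -21.086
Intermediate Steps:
V(g) = 4 + g/2 (V(g) = 1 + (g + 6)/2 = 1 + (6 + g)/2 = 1 + (3 + g/2) = 4 + g/2)
h = 768/7 (h = -2/7 + ((-570 + 365) + 315) = -2/7 + (-205 + 315) = -2/7 + 110 = 768/7 ≈ 109.71)
-2437/h + 2492/(2203 + d(V(8), 9)) = -2437/768/7 + 2492/(2203 + 9) = -2437*7/768 + 2492/2212 = -17059/768 + 2492*(1/2212) = -17059/768 + 89/79 = -1279309/60672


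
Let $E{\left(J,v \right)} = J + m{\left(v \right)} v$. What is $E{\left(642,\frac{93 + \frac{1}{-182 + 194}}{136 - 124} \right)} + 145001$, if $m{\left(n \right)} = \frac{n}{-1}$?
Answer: $\frac{3018805559}{20736} \approx 1.4558 \cdot 10^{5}$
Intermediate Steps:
$m{\left(n \right)} = - n$ ($m{\left(n \right)} = n \left(-1\right) = - n$)
$E{\left(J,v \right)} = J - v^{2}$ ($E{\left(J,v \right)} = J + - v v = J - v^{2}$)
$E{\left(642,\frac{93 + \frac{1}{-182 + 194}}{136 - 124} \right)} + 145001 = \left(642 - \left(\frac{93 + \frac{1}{-182 + 194}}{136 - 124}\right)^{2}\right) + 145001 = \left(642 - \left(\frac{93 + \frac{1}{12}}{12}\right)^{2}\right) + 145001 = \left(642 - \left(\left(93 + \frac{1}{12}\right) \frac{1}{12}\right)^{2}\right) + 145001 = \left(642 - \left(\frac{1117}{12} \cdot \frac{1}{12}\right)^{2}\right) + 145001 = \left(642 - \left(\frac{1117}{144}\right)^{2}\right) + 145001 = \left(642 - \frac{1247689}{20736}\right) + 145001 = \frac{12064823}{20736} + 145001 = \frac{3018805559}{20736}$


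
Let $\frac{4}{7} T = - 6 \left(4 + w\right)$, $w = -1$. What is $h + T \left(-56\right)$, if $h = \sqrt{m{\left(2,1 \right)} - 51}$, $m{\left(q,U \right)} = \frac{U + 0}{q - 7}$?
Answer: $1764 + \frac{16 i \sqrt{5}}{5} \approx 1764.0 + 7.1554 i$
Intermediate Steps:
$m{\left(q,U \right)} = \frac{U}{-7 + q}$
$h = \frac{16 i \sqrt{5}}{5}$ ($h = \sqrt{1 \frac{1}{-7 + 2} - 51} = \sqrt{1 \frac{1}{-5} - 51} = \sqrt{1 \left(- \frac{1}{5}\right) - 51} = \sqrt{- \frac{1}{5} - 51} = \sqrt{- \frac{256}{5}} = \frac{16 i \sqrt{5}}{5} \approx 7.1554 i$)
$T = - \frac{63}{2}$ ($T = \frac{7 \left(- 6 \left(4 - 1\right)\right)}{4} = \frac{7 \left(\left(-6\right) 3\right)}{4} = \frac{7}{4} \left(-18\right) = - \frac{63}{2} \approx -31.5$)
$h + T \left(-56\right) = \frac{16 i \sqrt{5}}{5} - -1764 = \frac{16 i \sqrt{5}}{5} + 1764 = 1764 + \frac{16 i \sqrt{5}}{5}$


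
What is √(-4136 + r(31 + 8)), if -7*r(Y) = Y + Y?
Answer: I*√203210/7 ≈ 64.398*I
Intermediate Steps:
r(Y) = -2*Y/7 (r(Y) = -(Y + Y)/7 = -2*Y/7)
√(-4136 + r(31 + 8)) = √(-4136 - 2*(31 + 8)/7) = √(-4136 - 2/7*39) = √(-4136 - 78/7) = √(-29030/7) = I*√203210/7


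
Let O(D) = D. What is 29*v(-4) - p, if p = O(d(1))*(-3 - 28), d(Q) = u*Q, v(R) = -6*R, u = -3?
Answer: 603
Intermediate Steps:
d(Q) = -3*Q
p = 93 (p = (-3*1)*(-3 - 28) = -3*(-31) = 93)
29*v(-4) - p = 29*(-6*(-4)) - 1*93 = 29*24 - 93 = 696 - 93 = 603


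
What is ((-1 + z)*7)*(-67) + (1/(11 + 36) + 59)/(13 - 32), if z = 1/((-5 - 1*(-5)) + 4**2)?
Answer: 328309/752 ≈ 436.58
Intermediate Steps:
z = 1/16 (z = 1/((-5 + 5) + 16) = 1/(0 + 16) = 1/16 ≈ 0.062500)
((-1 + z)*7)*(-67) + (1/(11 + 36) + 59)/(13 - 32) = ((-1 + 1/16)*7)*(-67) + (1/(11 + 36) + 59)/(13 - 32) = -15/16*7*(-67) + (1/47 + 59)/(-19) = -105/16*(-67) + (1/47 + 59)*(-1/19) = 7035/16 + (2774/47)*(-1/19) = 7035/16 - 146/47 = 328309/752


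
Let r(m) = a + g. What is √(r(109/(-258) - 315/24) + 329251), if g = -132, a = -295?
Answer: 6*√9134 ≈ 573.43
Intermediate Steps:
r(m) = -427 (r(m) = -295 - 132 = -427)
√(r(109/(-258) - 315/24) + 329251) = √(-427 + 329251) = √328824 = 6*√9134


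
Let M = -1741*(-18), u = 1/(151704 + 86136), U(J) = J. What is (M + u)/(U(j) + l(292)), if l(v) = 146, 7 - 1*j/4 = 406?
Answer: -7453429921/344868000 ≈ -21.612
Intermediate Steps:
j = -1596 (j = 28 - 4*406 = 28 - 1624 = -1596)
u = 1/237840 ≈ 4.2045e-6
M = 31338
(M + u)/(U(j) + l(292)) = (31338 + 1/237840)/(-1596 + 146) = (7453429921/237840)/(-1450) = (7453429921/237840)*(-1/1450) = -7453429921/344868000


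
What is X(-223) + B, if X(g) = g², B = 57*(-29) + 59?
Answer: 48135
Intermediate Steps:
B = -1594 (B = -1653 + 59 = -1594)
X(-223) + B = (-223)² - 1594 = 49729 - 1594 = 48135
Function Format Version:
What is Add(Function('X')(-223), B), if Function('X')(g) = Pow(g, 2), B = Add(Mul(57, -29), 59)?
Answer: 48135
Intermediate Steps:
B = -1594 (B = Add(-1653, 59) = -1594)
Add(Function('X')(-223), B) = Add(Pow(-223, 2), -1594) = Add(49729, -1594) = 48135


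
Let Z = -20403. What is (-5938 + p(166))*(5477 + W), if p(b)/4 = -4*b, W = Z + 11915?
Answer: 25876534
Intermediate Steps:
W = -8488 (W = -20403 + 11915 = -8488)
p(b) = -16*b (p(b) = 4*(-4*b) = -16*b)
(-5938 + p(166))*(5477 + W) = (-5938 - 16*166)*(5477 - 8488) = (-5938 - 2656)*(-3011) = -8594*(-3011) = 25876534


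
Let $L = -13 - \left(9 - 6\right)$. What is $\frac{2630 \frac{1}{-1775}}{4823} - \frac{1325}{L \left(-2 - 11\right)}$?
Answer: $- \frac{174517541}{27394640} \approx -6.3705$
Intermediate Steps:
$L = -16$ ($L = -13 - 3 = -16$)
$\frac{2630 \frac{1}{-1775}}{4823} - \frac{1325}{L \left(-2 - 11\right)} = \frac{2630 \frac{1}{-1775}}{4823} - \frac{1325}{\left(-16\right) \left(-2 - 11\right)} = 2630 \left(- \frac{1}{1775}\right) \frac{1}{4823} - \frac{1325}{\left(-16\right) \left(-13\right)} = \left(- \frac{526}{355}\right) \frac{1}{4823} - \frac{1325}{208} = - \frac{526}{1712165} - \frac{1325}{208} = - \frac{174517541}{27394640}$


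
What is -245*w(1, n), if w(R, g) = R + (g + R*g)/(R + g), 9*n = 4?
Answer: -5145/13 ≈ -395.77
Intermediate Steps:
n = 4/9 (n = (1/9)*4 = 4/9 ≈ 0.44444)
w(R, g) = R + (g + R*g)/(R + g)
-245*w(1, n) = -245*(4/9 + 1**2 + 2*1*(4/9))/(1 + 4/9) = -245*(4/9 + 1 + 8/9)/13/9 = -2205*7/(13*3) = -245*21/13 = -5145/13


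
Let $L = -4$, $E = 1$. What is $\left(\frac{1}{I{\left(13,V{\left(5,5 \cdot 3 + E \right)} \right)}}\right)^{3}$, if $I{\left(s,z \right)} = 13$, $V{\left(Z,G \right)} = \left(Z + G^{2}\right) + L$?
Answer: $\frac{1}{2197} \approx 0.00045517$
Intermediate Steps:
$V{\left(Z,G \right)} = -4 + Z + G^{2}$ ($V{\left(Z,G \right)} = \left(Z + G^{2}\right) - 4 = -4 + Z + G^{2}$)
$\left(\frac{1}{I{\left(13,V{\left(5,5 \cdot 3 + E \right)} \right)}}\right)^{3} = \left(\frac{1}{13}\right)^{3} = \frac{1}{2197}$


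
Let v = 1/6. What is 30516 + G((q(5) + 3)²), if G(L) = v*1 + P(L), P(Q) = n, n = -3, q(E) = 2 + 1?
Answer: 183079/6 ≈ 30513.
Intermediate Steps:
q(E) = 3
v = ⅙ (v = 1*(⅙) = ⅙ ≈ 0.16667)
P(Q) = -3
G(L) = -17/6 (G(L) = (⅙)*1 - 3 = ⅙ - 3 = -17/6)
30516 + G((q(5) + 3)²) = 30516 - 17/6 = 183079/6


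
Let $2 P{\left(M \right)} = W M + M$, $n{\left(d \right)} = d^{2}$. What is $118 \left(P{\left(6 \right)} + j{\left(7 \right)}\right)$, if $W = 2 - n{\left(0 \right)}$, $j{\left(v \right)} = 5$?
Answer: $1652$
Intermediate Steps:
$W = 2$ ($W = 2 - 0^{2} = 2 - 0 = 2 + 0 = 2$)
$P{\left(M \right)} = \frac{3 M}{2}$ ($P{\left(M \right)} = \frac{2 M + M}{2} = \frac{3 M}{2}$)
$118 \left(P{\left(6 \right)} + j{\left(7 \right)}\right) = 118 \left(\frac{3}{2} \cdot 6 + 5\right) = 118 \left(9 + 5\right) = 118 \cdot 14 = 1652$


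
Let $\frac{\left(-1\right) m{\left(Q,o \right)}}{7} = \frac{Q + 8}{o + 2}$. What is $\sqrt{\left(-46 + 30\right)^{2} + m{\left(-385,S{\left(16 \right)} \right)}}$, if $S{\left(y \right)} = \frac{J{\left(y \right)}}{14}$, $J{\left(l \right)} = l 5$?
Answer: $\frac{\sqrt{193782}}{18} \approx 24.456$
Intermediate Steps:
$J{\left(l \right)} = 5 l$
$S{\left(y \right)} = \frac{5 y}{14}$
$m{\left(Q,o \right)} = - \frac{7 \left(8 + Q\right)}{2 + o}$ ($m{\left(Q,o \right)} = - 7 \frac{Q + 8}{o + 2} = - 7 \frac{8 + Q}{2 + o} = - \frac{7 \left(8 + Q\right)}{2 + o}$)
$\sqrt{\left(-46 + 30\right)^{2} + m{\left(-385,S{\left(16 \right)} \right)}} = \sqrt{\left(-46 + 30\right)^{2} + \frac{7 \left(-8 - -385\right)}{2 + \frac{5}{14} \cdot 16}} = \sqrt{\left(-16\right)^{2} + \frac{7 \left(-8 + 385\right)}{2 + \frac{40}{7}}} = \sqrt{256 + 7 \frac{1}{\frac{54}{7}} \cdot 377} = \sqrt{256 + 7 \cdot \frac{7}{54} \cdot 377} = \sqrt{256 + \frac{18473}{54}} = \sqrt{\frac{32297}{54}} = \frac{\sqrt{193782}}{18}$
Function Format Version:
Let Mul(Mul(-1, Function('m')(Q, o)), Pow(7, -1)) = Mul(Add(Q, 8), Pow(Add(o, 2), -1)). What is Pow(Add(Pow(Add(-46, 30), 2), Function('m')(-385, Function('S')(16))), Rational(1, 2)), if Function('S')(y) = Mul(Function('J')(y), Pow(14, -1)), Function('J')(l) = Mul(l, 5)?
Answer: Mul(Rational(1, 18), Pow(193782, Rational(1, 2))) ≈ 24.456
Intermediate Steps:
Function('J')(l) = Mul(5, l)
Function('S')(y) = Mul(Rational(5, 14), y) (Function('S')(y) = Mul(Mul(5, y), Pow(14, -1)) = Mul(Mul(5, y), Rational(1, 14)) = Mul(Rational(5, 14), y))
Function('m')(Q, o) = Mul(-7, Pow(Add(2, o), -1), Add(8, Q)) (Function('m')(Q, o) = Mul(-7, Mul(Add(Q, 8), Pow(Add(o, 2), -1))) = Mul(-7, Mul(Add(8, Q), Pow(Add(2, o), -1))) = Mul(-7, Mul(Pow(Add(2, o), -1), Add(8, Q))) = Mul(-7, Pow(Add(2, o), -1), Add(8, Q)))
Pow(Add(Pow(Add(-46, 30), 2), Function('m')(-385, Function('S')(16))), Rational(1, 2)) = Pow(Add(Pow(Add(-46, 30), 2), Mul(7, Pow(Add(2, Mul(Rational(5, 14), 16)), -1), Add(-8, Mul(-1, -385)))), Rational(1, 2)) = Pow(Add(Pow(-16, 2), Mul(7, Pow(Add(2, Rational(40, 7)), -1), Add(-8, 385))), Rational(1, 2)) = Pow(Add(256, Mul(7, Pow(Rational(54, 7), -1), 377)), Rational(1, 2)) = Pow(Add(256, Mul(7, Rational(7, 54), 377)), Rational(1, 2)) = Pow(Add(256, Rational(18473, 54)), Rational(1, 2)) = Pow(Rational(32297, 54), Rational(1, 2)) = Mul(Rational(1, 18), Pow(193782, Rational(1, 2)))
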